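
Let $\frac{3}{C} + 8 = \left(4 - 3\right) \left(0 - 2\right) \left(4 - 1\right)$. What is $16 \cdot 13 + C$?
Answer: $\frac{2909}{14} \approx 207.79$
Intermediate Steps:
$C = - \frac{3}{14}$ ($C = \frac{3}{-8 + \left(4 - 3\right) \left(0 - 2\right) \left(4 - 1\right)} = \frac{3}{-8 + 1 \left(\left(-2\right) 3\right)} = \frac{3}{-8 + 1 \left(-6\right)} = \frac{3}{-8 - 6} = \frac{3}{-14} = 3 \left(- \frac{1}{14}\right) = - \frac{3}{14} \approx -0.21429$)
$16 \cdot 13 + C = 16 \cdot 13 - \frac{3}{14} = 208 - \frac{3}{14} = \frac{2909}{14}$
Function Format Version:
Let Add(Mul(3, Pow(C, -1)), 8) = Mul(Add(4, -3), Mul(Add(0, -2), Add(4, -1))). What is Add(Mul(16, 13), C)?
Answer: Rational(2909, 14) ≈ 207.79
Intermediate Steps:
C = Rational(-3, 14) (C = Mul(3, Pow(Add(-8, Mul(Add(4, -3), Mul(Add(0, -2), Add(4, -1)))), -1)) = Mul(3, Pow(Add(-8, Mul(1, Mul(-2, 3))), -1)) = Mul(3, Pow(Add(-8, Mul(1, -6)), -1)) = Mul(3, Pow(Add(-8, -6), -1)) = Mul(3, Pow(-14, -1)) = Mul(3, Rational(-1, 14)) = Rational(-3, 14) ≈ -0.21429)
Add(Mul(16, 13), C) = Add(Mul(16, 13), Rational(-3, 14)) = Add(208, Rational(-3, 14)) = Rational(2909, 14)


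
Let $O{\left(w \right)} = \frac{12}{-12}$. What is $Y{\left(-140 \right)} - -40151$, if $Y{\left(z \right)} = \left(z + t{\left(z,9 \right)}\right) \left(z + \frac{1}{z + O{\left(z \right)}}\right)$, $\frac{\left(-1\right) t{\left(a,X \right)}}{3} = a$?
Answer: $\frac{133811}{141} \approx 949.01$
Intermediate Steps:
$O{\left(w \right)} = -1$ ($O{\left(w \right)} = 12 \left(- \frac{1}{12}\right) = -1$)
$t{\left(a,X \right)} = - 3 a$
$Y{\left(z \right)} = - 2 z \left(z + \frac{1}{-1 + z}\right)$ ($Y{\left(z \right)} = \left(z - 3 z\right) \left(z + \frac{1}{z - 1}\right) = - 2 z \left(z + \frac{1}{-1 + z}\right)$)
$Y{\left(-140 \right)} - -40151 = 2 \left(-140\right) \frac{1}{-1 - 140} \left(-1 - 140 - \left(-140\right)^{2}\right) - -40151 = 2 \left(-140\right) \frac{1}{-141} \left(-1 - 140 - 19600\right) + 40151 = 2 \left(-140\right) \left(- \frac{1}{141}\right) \left(-1 - 140 - 19600\right) + 40151 = 2 \left(-140\right) \left(- \frac{1}{141}\right) \left(-19741\right) + 40151 = - \frac{5527480}{141} + 40151 = \frac{133811}{141}$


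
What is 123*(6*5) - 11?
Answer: 3679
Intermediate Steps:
123*(6*5) - 11 = 123*30 - 11 = 3690 - 11 = 3679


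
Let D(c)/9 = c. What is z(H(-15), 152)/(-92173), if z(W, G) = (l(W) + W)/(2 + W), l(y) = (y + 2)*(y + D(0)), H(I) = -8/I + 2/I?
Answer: -17/2765190 ≈ -6.1479e-6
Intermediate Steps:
H(I) = -6/I
D(c) = 9*c
l(y) = y*(2 + y) (l(y) = (y + 2)*(y + 9*0) = (2 + y)*(y + 0) = (2 + y)*y = y*(2 + y))
z(W, G) = (W + W*(2 + W))/(2 + W) (z(W, G) = (W*(2 + W) + W)/(2 + W) = (W + W*(2 + W))/(2 + W))
z(H(-15), 152)/(-92173) = ((-6/(-15))*(3 - 6/(-15))/(2 - 6/(-15)))/(-92173) = ((-6*(-1/15))*(3 - 6*(-1/15))/(2 - 6*(-1/15)))*(-1/92173) = (2*(3 + 2/5)/(5*(2 + 2/5)))*(-1/92173) = ((2/5)*(17/5)/(12/5))*(-1/92173) = ((2/5)*(5/12)*(17/5))*(-1/92173) = (17/30)*(-1/92173) = -17/2765190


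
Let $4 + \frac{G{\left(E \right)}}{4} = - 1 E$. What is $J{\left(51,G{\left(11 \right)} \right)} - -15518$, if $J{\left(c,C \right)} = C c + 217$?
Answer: $12675$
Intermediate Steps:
$G{\left(E \right)} = -16 - 4 E$ ($G{\left(E \right)} = -16 + 4 \left(- 1 E\right) = -16 + 4 \left(- E\right) = -16 - 4 E$)
$J{\left(c,C \right)} = 217 + C c$
$J{\left(51,G{\left(11 \right)} \right)} - -15518 = \left(217 + \left(-16 - 44\right) 51\right) - -15518 = \left(217 + \left(-16 - 44\right) 51\right) + 15518 = \left(217 - 3060\right) + 15518 = -2843 + 15518 = 12675$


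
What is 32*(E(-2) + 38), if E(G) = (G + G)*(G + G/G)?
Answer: 1344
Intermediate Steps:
E(G) = 2*G*(1 + G) (E(G) = (2*G)*(G + 1) = (2*G)*(1 + G) = 2*G*(1 + G))
32*(E(-2) + 38) = 32*(2*(-2)*(1 - 2) + 38) = 32*(2*(-2)*(-1) + 38) = 32*(4 + 38) = 32*42 = 1344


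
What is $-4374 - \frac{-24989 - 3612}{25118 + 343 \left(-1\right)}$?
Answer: $- \frac{108337249}{24775} \approx -4372.8$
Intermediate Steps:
$-4374 - \frac{-24989 - 3612}{25118 + 343 \left(-1\right)} = -4374 - - \frac{28601}{25118 - 343} = -4374 - - \frac{28601}{24775} = -4374 + \frac{28601}{24775} = - \frac{108337249}{24775}$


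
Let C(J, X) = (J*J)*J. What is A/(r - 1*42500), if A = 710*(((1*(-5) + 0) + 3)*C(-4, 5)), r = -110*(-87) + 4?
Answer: -45440/16463 ≈ -2.7601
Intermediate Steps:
r = 9574 (r = 9570 + 4 = 9574)
C(J, X) = J³ (C(J, X) = J²*J = J³)
A = 90880 (A = 710*(((1*(-5) + 0) + 3)*(-4)³) = 710*(((-5 + 0) + 3)*(-64)) = 710*((-5 + 3)*(-64)) = 710*(-2*(-64)) = 710*128 = 90880)
A/(r - 1*42500) = 90880/(9574 - 1*42500) = 90880/(9574 - 42500) = 90880/(-32926) = 90880*(-1/32926) = -45440/16463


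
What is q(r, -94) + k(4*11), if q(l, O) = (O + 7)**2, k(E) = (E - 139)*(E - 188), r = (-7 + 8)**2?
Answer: 21249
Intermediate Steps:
r = 1 (r = 1**2 = 1)
k(E) = (-188 + E)*(-139 + E) (k(E) = (-139 + E)*(-188 + E) = (-188 + E)*(-139 + E))
q(l, O) = (7 + O)**2
q(r, -94) + k(4*11) = (7 - 94)**2 + (26132 + (4*11)**2 - 1308*11) = (-87)**2 + (26132 + 44**2 - 327*44) = 7569 + (26132 + 1936 - 14388) = 7569 + 13680 = 21249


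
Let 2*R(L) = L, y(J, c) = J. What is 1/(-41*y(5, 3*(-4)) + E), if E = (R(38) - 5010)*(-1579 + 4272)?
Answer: -1/13440968 ≈ -7.4399e-8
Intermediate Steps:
R(L) = L/2
E = -13440763 (E = ((½)*38 - 5010)*(-1579 + 4272) = (19 - 5010)*2693 = -4991*2693 = -13440763)
1/(-41*y(5, 3*(-4)) + E) = 1/(-41*5 - 13440763) = 1/(-205 - 13440763) = 1/(-13440968) = -1/13440968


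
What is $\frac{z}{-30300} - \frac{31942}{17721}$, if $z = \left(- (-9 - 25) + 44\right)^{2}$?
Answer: $- \frac{89638097}{44745525} \approx -2.0033$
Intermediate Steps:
$z = 6084$ ($z = \left(\left(-1\right) \left(-34\right) + 44\right)^{2} = \left(34 + 44\right)^{2} = 78^{2} = 6084$)
$\frac{z}{-30300} - \frac{31942}{17721} = \frac{6084}{-30300} - \frac{31942}{17721} = 6084 \left(- \frac{1}{30300}\right) - \frac{31942}{17721} = - \frac{507}{2525} - \frac{31942}{17721} = - \frac{89638097}{44745525}$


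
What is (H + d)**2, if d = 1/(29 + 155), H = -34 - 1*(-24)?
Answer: 3381921/33856 ≈ 99.891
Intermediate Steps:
H = -10 (H = -34 + 24 = -10)
d = 1/184 ≈ 0.0054348
(H + d)**2 = (-10 + 1/184)**2 = (-1839/184)**2 = 3381921/33856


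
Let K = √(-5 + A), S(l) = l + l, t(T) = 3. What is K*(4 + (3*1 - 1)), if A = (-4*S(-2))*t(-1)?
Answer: 6*√43 ≈ 39.345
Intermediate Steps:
S(l) = 2*l
A = 48 (A = -8*(-2)*3 = -4*(-4)*3 = 16*3 = 48)
K = √43 (K = √(-5 + 48) = √43 ≈ 6.5574)
K*(4 + (3*1 - 1)) = √43*(4 + (3*1 - 1)) = √43*(4 + (3 - 1)) = √43*(4 + 2) = √43*6 = 6*√43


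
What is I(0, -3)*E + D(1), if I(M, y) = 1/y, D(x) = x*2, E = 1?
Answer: 5/3 ≈ 1.6667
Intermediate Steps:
D(x) = 2*x
I(0, -3)*E + D(1) = 1/(-3) + 2*1 = -⅓*1 + 2 = -⅓ + 2 = 5/3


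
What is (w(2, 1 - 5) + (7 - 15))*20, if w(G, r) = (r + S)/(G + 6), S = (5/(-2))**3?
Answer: -3345/16 ≈ -209.06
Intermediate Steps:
S = -125/8 (S = (5*(-1/2))**3 = (-5/2)**3 = -125/8 ≈ -15.625)
w(G, r) = (-125/8 + r)/(6 + G) (w(G, r) = (r - 125/8)/(G + 6) = (-125/8 + r)/(6 + G))
(w(2, 1 - 5) + (7 - 15))*20 = ((-125/8 + (1 - 5))/(6 + 2) + (7 - 15))*20 = ((-125/8 - 4)/8 - 8)*20 = ((1/8)*(-157/8) - 8)*20 = (-157/64 - 8)*20 = -669/64*20 = -3345/16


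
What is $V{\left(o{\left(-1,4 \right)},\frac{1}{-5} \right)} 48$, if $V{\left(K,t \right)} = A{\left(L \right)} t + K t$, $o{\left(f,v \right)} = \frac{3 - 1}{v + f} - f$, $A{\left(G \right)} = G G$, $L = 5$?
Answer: $-256$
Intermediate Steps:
$A{\left(G \right)} = G^{2}$
$o{\left(f,v \right)} = - f + \frac{2}{f + v}$ ($o{\left(f,v \right)} = \frac{2}{f + v} - f = - f + \frac{2}{f + v}$)
$V{\left(K,t \right)} = 25 t + K t$ ($V{\left(K,t \right)} = 5^{2} t + K t = 25 t + K t$)
$V{\left(o{\left(-1,4 \right)},\frac{1}{-5} \right)} 48 = \frac{25 + \frac{2 - \left(-1\right)^{2} - \left(-1\right) 4}{-1 + 4}}{-5} \cdot 48 = - \frac{25 + \frac{2 - 1 + 4}{3}}{5} \cdot 48 = - \frac{25 + \frac{1}{3} \cdot 5}{5} \cdot 48 = - \frac{25 + \frac{5}{3}}{5} \cdot 48 = \left(- \frac{1}{5}\right) \frac{80}{3} \cdot 48 = \left(- \frac{16}{3}\right) 48 = -256$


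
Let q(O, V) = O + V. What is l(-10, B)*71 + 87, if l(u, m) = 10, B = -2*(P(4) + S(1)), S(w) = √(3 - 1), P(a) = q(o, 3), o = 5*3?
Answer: 797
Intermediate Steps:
o = 15
P(a) = 18 (P(a) = 15 + 3 = 18)
S(w) = √2
B = -36 - 2*√2 (B = -2*(18 + √2) = -36 - 2*√2 ≈ -38.828)
l(-10, B)*71 + 87 = 10*71 + 87 = 710 + 87 = 797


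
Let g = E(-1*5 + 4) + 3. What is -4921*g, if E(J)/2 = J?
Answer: -4921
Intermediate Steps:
E(J) = 2*J
g = 1 (g = 2*(-1*5 + 4) + 3 = 2*(-5 + 4) + 3 = 2*(-1) + 3 = -2 + 3 = 1)
-4921*g = -4921*1 = -4921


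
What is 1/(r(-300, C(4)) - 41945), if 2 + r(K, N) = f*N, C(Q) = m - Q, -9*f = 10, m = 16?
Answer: -3/125881 ≈ -2.3832e-5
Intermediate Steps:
f = -10/9 (f = -⅑*10 = -10/9 ≈ -1.1111)
C(Q) = 16 - Q
r(K, N) = -2 - 10*N/9
1/(r(-300, C(4)) - 41945) = 1/((-2 - 10*(16 - 1*4)/9) - 41945) = 1/((-2 - 10*(16 - 4)/9) - 41945) = 1/((-2 - 10/9*12) - 41945) = 1/((-2 - 40/3) - 41945) = 1/(-46/3 - 41945) = 1/(-125881/3) = -3/125881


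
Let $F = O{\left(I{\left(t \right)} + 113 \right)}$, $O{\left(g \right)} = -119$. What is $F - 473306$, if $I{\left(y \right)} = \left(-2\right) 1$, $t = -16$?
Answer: $-473425$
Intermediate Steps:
$I{\left(y \right)} = -2$
$F = -119$
$F - 473306 = -119 - 473306 = -473425$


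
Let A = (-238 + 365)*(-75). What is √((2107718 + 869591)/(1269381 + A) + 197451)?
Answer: √2176425775389385/104988 ≈ 444.36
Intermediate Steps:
A = -9525 (A = 127*(-75) = -9525)
√((2107718 + 869591)/(1269381 + A) + 197451) = √((2107718 + 869591)/(1269381 - 9525) + 197451) = √(2977309/1259856 + 197451) = √(248762804365/1259856) = √2176425775389385/104988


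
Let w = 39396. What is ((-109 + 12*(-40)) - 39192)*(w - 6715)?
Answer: -1300082861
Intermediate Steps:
((-109 + 12*(-40)) - 39192)*(w - 6715) = ((-109 + 12*(-40)) - 39192)*(39396 - 6715) = ((-109 - 480) - 39192)*32681 = (-589 - 39192)*32681 = -39781*32681 = -1300082861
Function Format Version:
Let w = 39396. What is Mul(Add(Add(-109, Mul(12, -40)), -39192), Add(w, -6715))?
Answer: -1300082861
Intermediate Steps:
Mul(Add(Add(-109, Mul(12, -40)), -39192), Add(w, -6715)) = Mul(Add(Add(-109, Mul(12, -40)), -39192), Add(39396, -6715)) = Mul(Add(Add(-109, -480), -39192), 32681) = Mul(Add(-589, -39192), 32681) = Mul(-39781, 32681) = -1300082861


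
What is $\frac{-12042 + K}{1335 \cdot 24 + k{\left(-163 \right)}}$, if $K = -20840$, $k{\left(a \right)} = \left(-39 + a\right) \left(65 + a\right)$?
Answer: $- \frac{16441}{25918} \approx -0.63435$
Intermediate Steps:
$\frac{-12042 + K}{1335 \cdot 24 + k{\left(-163 \right)}} = \frac{-12042 - 20840}{1335 \cdot 24 + \left(-2535 + \left(-163\right)^{2} + 26 \left(-163\right)\right)} = - \frac{32882}{32040 - -19796} = - \frac{32882}{32040 + 19796} = - \frac{32882}{51836} = \left(-32882\right) \frac{1}{51836} = - \frac{16441}{25918}$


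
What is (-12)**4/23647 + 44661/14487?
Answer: 452167033/114191363 ≈ 3.9597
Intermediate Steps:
(-12)**4/23647 + 44661/14487 = 20736*(1/23647) + 44661*(1/14487) = 20736/23647 + 14887/4829 = 452167033/114191363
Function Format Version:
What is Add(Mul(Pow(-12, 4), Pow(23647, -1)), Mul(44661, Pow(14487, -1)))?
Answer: Rational(452167033, 114191363) ≈ 3.9597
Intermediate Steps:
Add(Mul(Pow(-12, 4), Pow(23647, -1)), Mul(44661, Pow(14487, -1))) = Add(Mul(20736, Rational(1, 23647)), Mul(44661, Rational(1, 14487))) = Add(Rational(20736, 23647), Rational(14887, 4829)) = Rational(452167033, 114191363)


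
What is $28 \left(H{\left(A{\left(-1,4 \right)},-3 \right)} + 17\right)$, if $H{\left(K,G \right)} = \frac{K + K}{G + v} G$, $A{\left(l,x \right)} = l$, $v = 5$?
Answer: $560$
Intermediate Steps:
$H{\left(K,G \right)} = \frac{2 G K}{5 + G}$ ($H{\left(K,G \right)} = \frac{K + K}{G + 5} G = \frac{2 K}{5 + G} G = \frac{2 G K}{5 + G}$)
$28 \left(H{\left(A{\left(-1,4 \right)},-3 \right)} + 17\right) = 28 \left(2 \left(-3\right) \left(-1\right) \frac{1}{5 - 3} + 17\right) = 28 \left(2 \left(-3\right) \left(-1\right) \frac{1}{2} + 17\right) = 28 \left(3 + 17\right) = 28 \cdot 20 = 560$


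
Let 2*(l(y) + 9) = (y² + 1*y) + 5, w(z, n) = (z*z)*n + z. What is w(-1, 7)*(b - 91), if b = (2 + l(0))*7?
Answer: -735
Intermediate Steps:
w(z, n) = z + n*z² (w(z, n) = z²*n + z = n*z² + z = z + n*z²)
l(y) = -13/2 + y/2 + y²/2 (l(y) = -9 + ((y² + 1*y) + 5)/2 = -9 + ((y² + y) + 5)/2 = -9 + ((y + y²) + 5)/2 = -9 + (5 + y + y²)/2 = -9 + (5/2 + y/2 + y²/2) = -13/2 + y/2 + y²/2)
b = -63/2 (b = (2 + (-13/2 + (½)*0 + (½)*0²))*7 = (2 + (-13/2 + 0 + (½)*0))*7 = (2 + (-13/2 + 0 + 0))*7 = (2 - 13/2)*7 = -9/2*7 = -63/2 ≈ -31.500)
w(-1, 7)*(b - 91) = (-(1 + 7*(-1)))*(-63/2 - 91) = -(1 - 7)*(-245/2) = -1*(-6)*(-245/2) = 6*(-245/2) = -735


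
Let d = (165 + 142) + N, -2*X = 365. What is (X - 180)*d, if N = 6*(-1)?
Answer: -218225/2 ≈ -1.0911e+5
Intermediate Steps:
N = -6
X = -365/2 (X = -½*365 = -365/2 ≈ -182.50)
d = 301 (d = (165 + 142) - 6 = 307 - 6 = 301)
(X - 180)*d = (-365/2 - 180)*301 = -725/2*301 = -218225/2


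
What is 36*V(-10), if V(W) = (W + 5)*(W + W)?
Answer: 3600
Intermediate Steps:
V(W) = 2*W*(5 + W) (V(W) = (5 + W)*(2*W) = 2*W*(5 + W))
36*V(-10) = 36*(2*(-10)*(5 - 10)) = 36*(2*(-10)*(-5)) = 36*100 = 3600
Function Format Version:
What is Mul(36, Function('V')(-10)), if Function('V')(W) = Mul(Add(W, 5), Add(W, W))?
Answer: 3600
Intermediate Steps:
Function('V')(W) = Mul(2, W, Add(5, W)) (Function('V')(W) = Mul(Add(5, W), Mul(2, W)) = Mul(2, W, Add(5, W)))
Mul(36, Function('V')(-10)) = Mul(36, Mul(2, -10, Add(5, -10))) = Mul(36, Mul(2, -10, -5)) = Mul(36, 100) = 3600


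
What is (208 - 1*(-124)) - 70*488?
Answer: -33828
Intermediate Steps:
(208 - 1*(-124)) - 70*488 = (208 + 124) - 34160 = 332 - 34160 = -33828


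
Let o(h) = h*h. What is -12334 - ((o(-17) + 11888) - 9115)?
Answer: -15396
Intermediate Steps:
o(h) = h²
-12334 - ((o(-17) + 11888) - 9115) = -12334 - (((-17)² + 11888) - 9115) = -12334 - ((289 + 11888) - 9115) = -12334 - (12177 - 9115) = -12334 - 1*3062 = -12334 - 3062 = -15396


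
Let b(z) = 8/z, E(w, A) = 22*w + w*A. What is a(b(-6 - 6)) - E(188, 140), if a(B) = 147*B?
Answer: -30554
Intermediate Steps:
E(w, A) = 22*w + A*w
a(b(-6 - 6)) - E(188, 140) = 147*(8/(-6 - 6)) - 188*(22 + 140) = 147*(8/(-12)) - 188*162 = 147*(8*(-1/12)) - 1*30456 = 147*(-2/3) - 30456 = -98 - 30456 = -30554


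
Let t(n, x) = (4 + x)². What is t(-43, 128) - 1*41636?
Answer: -24212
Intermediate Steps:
t(-43, 128) - 1*41636 = (4 + 128)² - 1*41636 = 132² - 41636 = 17424 - 41636 = -24212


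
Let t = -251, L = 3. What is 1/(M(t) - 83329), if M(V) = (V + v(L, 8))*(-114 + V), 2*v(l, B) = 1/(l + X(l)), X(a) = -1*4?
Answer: 2/16937 ≈ 0.00011808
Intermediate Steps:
X(a) = -4
v(l, B) = 1/(2*(-4 + l)) (v(l, B) = 1/(2*(l - 4)) = 1/(2*(-4 + l)))
M(V) = (-114 + V)*(-1/2 + V) (M(V) = (V + 1/(2*(-4 + 3)))*(-114 + V) = (V + (1/2)/(-1))*(-114 + V) = (V + (1/2)*(-1))*(-114 + V) = (V - 1/2)*(-114 + V) = (-1/2 + V)*(-114 + V) = (-114 + V)*(-1/2 + V))
1/(M(t) - 83329) = 1/((57 + (-251)**2 - 229/2*(-251)) - 83329) = 1/((57 + 63001 + 57479/2) - 83329) = 1/(183595/2 - 83329) = 1/(16937/2) = 2/16937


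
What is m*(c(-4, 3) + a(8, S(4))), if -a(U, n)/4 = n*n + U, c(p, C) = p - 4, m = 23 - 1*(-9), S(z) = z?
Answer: -3328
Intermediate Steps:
m = 32 (m = 23 + 9 = 32)
c(p, C) = -4 + p
a(U, n) = -4*U - 4*n² (a(U, n) = -4*(n*n + U) = -4*(n² + U) = -4*(U + n²) = -4*U - 4*n²)
m*(c(-4, 3) + a(8, S(4))) = 32*((-4 - 4) + (-4*8 - 4*4²)) = 32*(-8 + (-32 - 4*16)) = 32*(-8 + (-32 - 64)) = 32*(-8 - 96) = 32*(-104) = -3328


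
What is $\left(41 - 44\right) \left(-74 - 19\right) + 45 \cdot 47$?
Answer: $2394$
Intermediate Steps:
$\left(41 - 44\right) \left(-74 - 19\right) + 45 \cdot 47 = \left(-3\right) \left(-93\right) + 2115 = 279 + 2115 = 2394$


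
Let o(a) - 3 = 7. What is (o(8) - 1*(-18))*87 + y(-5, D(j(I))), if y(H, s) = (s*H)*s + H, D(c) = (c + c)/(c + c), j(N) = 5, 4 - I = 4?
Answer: 2426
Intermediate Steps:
I = 0 (I = 4 - 1*4 = 4 - 4 = 0)
o(a) = 10 (o(a) = 3 + 7 = 10)
D(c) = 1 (D(c) = (2*c)/((2*c)) = (2*c)*(1/(2*c)) = 1)
y(H, s) = H + H*s**2 (y(H, s) = (H*s)*s + H = H*s**2 + H = H + H*s**2)
(o(8) - 1*(-18))*87 + y(-5, D(j(I))) = (10 - 1*(-18))*87 - 5*(1 + 1**2) = (10 + 18)*87 - 5*(1 + 1) = 28*87 - 5*2 = 2436 - 10 = 2426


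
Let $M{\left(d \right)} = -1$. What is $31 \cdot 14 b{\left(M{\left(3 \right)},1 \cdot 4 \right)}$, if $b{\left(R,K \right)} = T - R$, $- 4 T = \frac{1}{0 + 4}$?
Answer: $\frac{3255}{8} \approx 406.88$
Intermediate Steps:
$T = - \frac{1}{16}$ ($T = - \frac{1}{4 \left(0 + 4\right)} = - \frac{1}{4 \cdot 4} = \left(- \frac{1}{4}\right) \frac{1}{4} = - \frac{1}{16} \approx -0.0625$)
$b{\left(R,K \right)} = - \frac{1}{16} - R$
$31 \cdot 14 b{\left(M{\left(3 \right)},1 \cdot 4 \right)} = 31 \cdot 14 \left(- \frac{1}{16} - -1\right) = 434 \left(- \frac{1}{16} + 1\right) = 434 \cdot \frac{15}{16} = \frac{3255}{8}$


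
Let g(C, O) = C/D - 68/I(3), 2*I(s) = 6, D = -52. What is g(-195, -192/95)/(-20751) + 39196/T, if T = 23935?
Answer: 9765707597/5960102220 ≈ 1.6385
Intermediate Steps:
I(s) = 3 (I(s) = (1/2)*6 = 3)
g(C, O) = -68/3 - C/52 (g(C, O) = C/(-52) - 68/3 = C*(-1/52) - 68*1/3 = -C/52 - 68/3 = -68/3 - C/52)
g(-195, -192/95)/(-20751) + 39196/T = (-68/3 - 1/52*(-195))/(-20751) + 39196/23935 = (-68/3 + 15/4)*(-1/20751) + 39196*(1/23935) = -227/12*(-1/20751) + 39196/23935 = 227/249012 + 39196/23935 = 9765707597/5960102220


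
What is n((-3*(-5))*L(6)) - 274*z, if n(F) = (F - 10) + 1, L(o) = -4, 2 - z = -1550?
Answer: -425317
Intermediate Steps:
z = 1552 (z = 2 - 1*(-1550) = 2 + 1550 = 1552)
n(F) = -9 + F (n(F) = (-10 + F) + 1 = -9 + F)
n((-3*(-5))*L(6)) - 274*z = (-9 - 3*(-5)*(-4)) - 274*1552 = (-9 + 15*(-4)) - 425248 = (-9 - 60) - 425248 = -69 - 425248 = -425317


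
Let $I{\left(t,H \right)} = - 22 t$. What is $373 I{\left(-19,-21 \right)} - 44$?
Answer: $155870$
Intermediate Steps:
$373 I{\left(-19,-21 \right)} - 44 = 373 \left(\left(-22\right) \left(-19\right)\right) - 44 = 373 \cdot 418 - 44 = 155914 - 44 = 155870$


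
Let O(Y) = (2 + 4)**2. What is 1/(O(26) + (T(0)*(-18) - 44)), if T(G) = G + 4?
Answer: -1/80 ≈ -0.012500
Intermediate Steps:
T(G) = 4 + G
O(Y) = 36 (O(Y) = 6**2 = 36)
1/(O(26) + (T(0)*(-18) - 44)) = 1/(36 + ((4 + 0)*(-18) - 44)) = 1/(36 + (4*(-18) - 44)) = 1/(36 + (-72 - 44)) = 1/(36 - 116) = 1/(-80) = -1/80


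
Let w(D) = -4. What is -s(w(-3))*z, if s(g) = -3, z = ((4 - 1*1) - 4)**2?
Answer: 3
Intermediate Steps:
z = 1 (z = ((4 - 1) - 4)**2 = (3 - 4)**2 = (-1)**2 = 1)
-s(w(-3))*z = -(-3) = -1*(-3) = 3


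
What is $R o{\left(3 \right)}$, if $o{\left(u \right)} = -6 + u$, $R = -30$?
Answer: $90$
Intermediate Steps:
$R o{\left(3 \right)} = - 30 \left(-6 + 3\right) = \left(-30\right) \left(-3\right) = 90$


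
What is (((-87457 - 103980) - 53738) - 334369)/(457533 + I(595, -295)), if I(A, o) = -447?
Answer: -41396/32649 ≈ -1.2679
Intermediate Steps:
(((-87457 - 103980) - 53738) - 334369)/(457533 + I(595, -295)) = (((-87457 - 103980) - 53738) - 334369)/(457533 - 447) = ((-191437 - 53738) - 334369)/457086 = (-245175 - 334369)*(1/457086) = -579544*1/457086 = -41396/32649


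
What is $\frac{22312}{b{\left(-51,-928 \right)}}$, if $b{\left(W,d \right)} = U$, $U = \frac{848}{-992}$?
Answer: $- \frac{1383344}{53} \approx -26101.0$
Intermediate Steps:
$U = - \frac{53}{62}$ ($U = 848 \left(- \frac{1}{992}\right) = - \frac{53}{62} \approx -0.85484$)
$b{\left(W,d \right)} = - \frac{53}{62}$
$\frac{22312}{b{\left(-51,-928 \right)}} = \frac{22312}{- \frac{53}{62}} = 22312 \left(- \frac{62}{53}\right) = - \frac{1383344}{53}$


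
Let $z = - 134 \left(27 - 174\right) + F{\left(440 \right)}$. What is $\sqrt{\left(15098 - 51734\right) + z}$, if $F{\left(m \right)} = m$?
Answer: $i \sqrt{16498} \approx 128.44 i$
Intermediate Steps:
$z = 20138$ ($z = - 134 \left(27 - 174\right) + 440 = \left(-134\right) \left(-147\right) + 440 = 19698 + 440 = 20138$)
$\sqrt{\left(15098 - 51734\right) + z} = \sqrt{\left(15098 - 51734\right) + 20138} = \sqrt{-36636 + 20138} = \sqrt{-16498} = i \sqrt{16498}$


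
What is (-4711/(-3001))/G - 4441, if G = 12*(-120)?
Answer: -19191519751/4321440 ≈ -4441.0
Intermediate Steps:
G = -1440
(-4711/(-3001))/G - 4441 = -4711/(-3001)/(-1440) - 4441 = -4711*(-1/3001)*(-1/1440) - 4441 = (4711/3001)*(-1/1440) - 4441 = -4711/4321440 - 4441 = -19191519751/4321440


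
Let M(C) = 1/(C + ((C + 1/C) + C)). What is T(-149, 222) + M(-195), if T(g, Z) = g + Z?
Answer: 8327353/114076 ≈ 72.998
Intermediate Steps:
T(g, Z) = Z + g
M(C) = 1/(1/C + 3*C) (M(C) = 1/(C + (1/C + 2*C)) = 1/(1/C + 3*C))
T(-149, 222) + M(-195) = (222 - 149) - 195/(1 + 3*(-195)²) = 73 - 195/(1 + 3*38025) = 73 - 195/(1 + 114075) = 73 - 195/114076 = 8327353/114076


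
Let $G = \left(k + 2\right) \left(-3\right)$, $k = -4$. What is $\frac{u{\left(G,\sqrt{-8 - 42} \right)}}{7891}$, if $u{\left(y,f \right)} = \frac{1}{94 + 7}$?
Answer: $\frac{1}{796991} \approx 1.2547 \cdot 10^{-6}$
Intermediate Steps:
$G = 6$ ($G = \left(-4 + 2\right) \left(-3\right) = \left(-2\right) \left(-3\right) = 6$)
$u{\left(y,f \right)} = \frac{1}{101}$
$\frac{u{\left(G,\sqrt{-8 - 42} \right)}}{7891} = \frac{1}{101 \cdot 7891} = \frac{1}{101} \cdot \frac{1}{7891} = \frac{1}{796991}$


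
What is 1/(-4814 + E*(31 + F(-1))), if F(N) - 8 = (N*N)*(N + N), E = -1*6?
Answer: -1/5036 ≈ -0.00019857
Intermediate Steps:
E = -6
F(N) = 8 + 2*N³ (F(N) = 8 + (N*N)*(N + N) = 8 + N²*(2*N) = 8 + 2*N³)
1/(-4814 + E*(31 + F(-1))) = 1/(-4814 - 6*(31 + (8 + 2*(-1)³))) = 1/(-4814 - 6*(31 + (8 + 2*(-1)))) = 1/(-4814 - 6*(31 + (8 - 2))) = 1/(-4814 - 6*(31 + 6)) = 1/(-4814 - 6*37) = 1/(-4814 - 222) = 1/(-5036) = -1/5036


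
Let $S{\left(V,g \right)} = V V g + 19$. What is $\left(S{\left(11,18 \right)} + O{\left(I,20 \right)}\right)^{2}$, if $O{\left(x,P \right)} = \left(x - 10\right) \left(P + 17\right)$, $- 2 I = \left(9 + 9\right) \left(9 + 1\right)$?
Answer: $2259009$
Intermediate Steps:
$S{\left(V,g \right)} = 19 + g V^{2}$ ($S{\left(V,g \right)} = V^{2} g + 19 = g V^{2} + 19 = 19 + g V^{2}$)
$I = -90$ ($I = - \frac{\left(9 + 9\right) \left(9 + 1\right)}{2} = - \frac{18 \cdot 10}{2} = \left(- \frac{1}{2}\right) 180 = -90$)
$O{\left(x,P \right)} = \left(-10 + x\right) \left(17 + P\right)$
$\left(S{\left(11,18 \right)} + O{\left(I,20 \right)}\right)^{2} = \left(\left(19 + 18 \cdot 11^{2}\right) + \left(-170 - 200 + 17 \left(-90\right) + 20 \left(-90\right)\right)\right)^{2} = \left(\left(19 + 18 \cdot 121\right) - 3700\right)^{2} = \left(\left(19 + 2178\right) - 3700\right)^{2} = \left(2197 - 3700\right)^{2} = \left(-1503\right)^{2} = 2259009$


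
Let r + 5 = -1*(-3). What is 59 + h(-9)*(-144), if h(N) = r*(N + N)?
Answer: -5125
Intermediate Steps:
r = -2 (r = -5 - 1*(-3) = -5 + 3 = -2)
h(N) = -4*N (h(N) = -2*(N + N) = -4*N)
59 + h(-9)*(-144) = 59 - 4*(-9)*(-144) = 59 + 36*(-144) = 59 - 5184 = -5125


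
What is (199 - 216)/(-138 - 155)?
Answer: 17/293 ≈ 0.058020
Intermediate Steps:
(199 - 216)/(-138 - 155) = -17/(-293) = -17*(-1/293) = 17/293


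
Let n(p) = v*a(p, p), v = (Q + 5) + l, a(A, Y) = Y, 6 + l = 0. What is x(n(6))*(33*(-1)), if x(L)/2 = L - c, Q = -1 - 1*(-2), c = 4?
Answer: 264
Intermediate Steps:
l = -6 (l = -6 + 0 = -6)
Q = 1 (Q = -1 + 2 = 1)
v = 0 (v = (1 + 5) - 6 = 6 - 6 = 0)
n(p) = 0 (n(p) = 0*p = 0)
x(L) = -8 + 2*L (x(L) = 2*(L - 1*4) = 2*(L - 4) = 2*(-4 + L) = -8 + 2*L)
x(n(6))*(33*(-1)) = (-8 + 2*0)*(33*(-1)) = (-8 + 0)*(-33) = -8*(-33) = 264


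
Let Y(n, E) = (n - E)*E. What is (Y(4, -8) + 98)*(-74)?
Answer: -148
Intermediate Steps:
Y(n, E) = E*(n - E)
(Y(4, -8) + 98)*(-74) = (-8*(4 - 1*(-8)) + 98)*(-74) = (-8*(4 + 8) + 98)*(-74) = (-8*12 + 98)*(-74) = (-96 + 98)*(-74) = 2*(-74) = -148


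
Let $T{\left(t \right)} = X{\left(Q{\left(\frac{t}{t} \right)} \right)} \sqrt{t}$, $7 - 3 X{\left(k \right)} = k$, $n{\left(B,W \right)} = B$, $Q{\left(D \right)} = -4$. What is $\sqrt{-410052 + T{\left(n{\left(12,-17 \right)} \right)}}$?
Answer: $\frac{\sqrt{-3690468 + 66 \sqrt{3}}}{3} \approx 640.34 i$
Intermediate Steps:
$X{\left(k \right)} = \frac{7}{3} - \frac{k}{3}$
$T{\left(t \right)} = \frac{11 \sqrt{t}}{3}$ ($T{\left(t \right)} = \left(\frac{7}{3} - - \frac{4}{3}\right) \sqrt{t} = \left(\frac{7}{3} + \frac{4}{3}\right) \sqrt{t} = \frac{11 \sqrt{t}}{3}$)
$\sqrt{-410052 + T{\left(n{\left(12,-17 \right)} \right)}} = \sqrt{-410052 + \frac{11 \sqrt{12}}{3}} = \sqrt{-410052 + \frac{11 \cdot 2 \sqrt{3}}{3}} = \sqrt{-410052 + \frac{22 \sqrt{3}}{3}}$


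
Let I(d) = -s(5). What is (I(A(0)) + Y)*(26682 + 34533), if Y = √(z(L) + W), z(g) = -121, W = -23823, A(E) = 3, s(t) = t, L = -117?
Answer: -306075 + 122430*I*√5986 ≈ -3.0608e+5 + 9.4723e+6*I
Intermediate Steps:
Y = 2*I*√5986 (Y = √(-121 - 23823) = √(-23944) = 2*I*√5986 ≈ 154.74*I)
I(d) = -5 (I(d) = -1*5 = -5)
(I(A(0)) + Y)*(26682 + 34533) = (-5 + 2*I*√5986)*(26682 + 34533) = (-5 + 2*I*√5986)*61215 = -306075 + 122430*I*√5986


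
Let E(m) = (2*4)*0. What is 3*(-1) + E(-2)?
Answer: -3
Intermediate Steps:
E(m) = 0 (E(m) = 8*0 = 0)
3*(-1) + E(-2) = 3*(-1) + 0 = -3 + 0 = -3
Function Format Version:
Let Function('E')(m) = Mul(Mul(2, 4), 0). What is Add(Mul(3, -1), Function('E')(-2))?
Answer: -3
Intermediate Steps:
Function('E')(m) = 0 (Function('E')(m) = Mul(8, 0) = 0)
Add(Mul(3, -1), Function('E')(-2)) = Add(Mul(3, -1), 0) = Add(-3, 0) = -3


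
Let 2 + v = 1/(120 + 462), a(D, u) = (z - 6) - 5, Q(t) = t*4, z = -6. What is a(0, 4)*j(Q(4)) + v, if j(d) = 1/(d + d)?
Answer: -23555/9312 ≈ -2.5295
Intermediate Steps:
Q(t) = 4*t
a(D, u) = -17 (a(D, u) = (-6 - 6) - 5 = -12 - 5 = -17)
v = -1163/582 (v = -2 + 1/(120 + 462) = -2 + 1/582 = -1163/582 ≈ -1.9983)
j(d) = 1/(2*d)
a(0, 4)*j(Q(4)) + v = -17/(2*(4*4)) - 1163/582 = -17/(2*16) - 1163/582 = -17*1/32 - 1163/582 = -17/32 - 1163/582 = -23555/9312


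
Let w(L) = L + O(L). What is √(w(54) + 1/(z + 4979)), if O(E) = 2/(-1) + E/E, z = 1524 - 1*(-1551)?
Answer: √3437954602/8054 ≈ 7.2801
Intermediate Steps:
z = 3075 (z = 1524 + 1551 = 3075)
O(E) = -1 (O(E) = 2*(-1) + 1 = -2 + 1 = -1)
w(L) = -1 + L (w(L) = L - 1 = -1 + L)
√(w(54) + 1/(z + 4979)) = √((-1 + 54) + 1/(3075 + 4979)) = √(53 + 1/8054) = √(426863/8054) = √3437954602/8054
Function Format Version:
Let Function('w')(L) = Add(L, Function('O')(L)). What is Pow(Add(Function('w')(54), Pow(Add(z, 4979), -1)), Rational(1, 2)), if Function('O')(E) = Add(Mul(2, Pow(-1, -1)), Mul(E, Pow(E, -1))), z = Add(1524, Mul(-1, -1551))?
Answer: Mul(Rational(1, 8054), Pow(3437954602, Rational(1, 2))) ≈ 7.2801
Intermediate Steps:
z = 3075 (z = Add(1524, 1551) = 3075)
Function('O')(E) = -1 (Function('O')(E) = Add(Mul(2, -1), 1) = Add(-2, 1) = -1)
Function('w')(L) = Add(-1, L) (Function('w')(L) = Add(L, -1) = Add(-1, L))
Pow(Add(Function('w')(54), Pow(Add(z, 4979), -1)), Rational(1, 2)) = Pow(Add(Add(-1, 54), Pow(Add(3075, 4979), -1)), Rational(1, 2)) = Pow(Add(53, Pow(8054, -1)), Rational(1, 2)) = Pow(Add(53, Rational(1, 8054)), Rational(1, 2)) = Pow(Rational(426863, 8054), Rational(1, 2)) = Mul(Rational(1, 8054), Pow(3437954602, Rational(1, 2)))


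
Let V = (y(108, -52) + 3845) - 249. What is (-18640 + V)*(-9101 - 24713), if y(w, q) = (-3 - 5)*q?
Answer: 494631192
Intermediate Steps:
y(w, q) = -8*q
V = 4012 (V = (-8*(-52) + 3845) - 249 = (416 + 3845) - 249 = 4261 - 249 = 4012)
(-18640 + V)*(-9101 - 24713) = (-18640 + 4012)*(-9101 - 24713) = -14628*(-33814) = 494631192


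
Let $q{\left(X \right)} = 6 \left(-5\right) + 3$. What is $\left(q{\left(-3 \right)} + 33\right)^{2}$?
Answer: $36$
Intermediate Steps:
$q{\left(X \right)} = -27$ ($q{\left(X \right)} = -30 + 3 = -27$)
$\left(q{\left(-3 \right)} + 33\right)^{2} = \left(-27 + 33\right)^{2} = 6^{2} = 36$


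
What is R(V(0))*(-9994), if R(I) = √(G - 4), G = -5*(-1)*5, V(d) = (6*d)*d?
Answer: -9994*√21 ≈ -45798.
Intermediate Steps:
V(d) = 6*d²
G = 25 (G = 5*5 = 25)
R(I) = √21 (R(I) = √(25 - 4) = √21)
R(V(0))*(-9994) = √21*(-9994) = -9994*√21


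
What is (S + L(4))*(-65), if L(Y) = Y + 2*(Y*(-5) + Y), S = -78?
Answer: 6890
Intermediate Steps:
L(Y) = -7*Y (L(Y) = Y + 2*(-5*Y + Y) = Y + 2*(-4*Y) = Y - 8*Y = -7*Y)
(S + L(4))*(-65) = (-78 - 7*4)*(-65) = (-78 - 28)*(-65) = -106*(-65) = 6890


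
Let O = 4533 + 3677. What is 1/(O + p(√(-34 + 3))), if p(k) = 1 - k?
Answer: 8211/67420552 + I*√31/67420552 ≈ 0.00012179 + 8.2583e-8*I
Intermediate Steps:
O = 8210
1/(O + p(√(-34 + 3))) = 1/(8210 + (1 - √(-34 + 3))) = 1/(8210 + (1 - √(-31))) = 1/(8210 + (1 - I*√31)) = 1/(8211 - I*√31)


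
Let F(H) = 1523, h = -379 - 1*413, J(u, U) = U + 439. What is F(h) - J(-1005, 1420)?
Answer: -336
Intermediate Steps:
J(u, U) = 439 + U
h = -792 (h = -379 - 413 = -792)
F(h) - J(-1005, 1420) = 1523 - (439 + 1420) = 1523 - 1*1859 = 1523 - 1859 = -336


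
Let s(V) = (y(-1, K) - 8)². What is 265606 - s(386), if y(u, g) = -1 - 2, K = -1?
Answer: 265485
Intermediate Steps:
y(u, g) = -3
s(V) = 121 (s(V) = (-3 - 8)² = (-11)² = 121)
265606 - s(386) = 265606 - 1*121 = 265606 - 121 = 265485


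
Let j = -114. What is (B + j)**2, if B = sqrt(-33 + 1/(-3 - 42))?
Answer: (1710 - I*sqrt(7430))**2/225 ≈ 12963.0 - 1310.2*I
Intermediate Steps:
B = I*sqrt(7430)/15 (B = sqrt(-33 + 1/(-45)) = sqrt(-33 - 1/45) = sqrt(-1486/45) = I*sqrt(7430)/15 ≈ 5.7465*I)
(B + j)**2 = (I*sqrt(7430)/15 - 114)**2 = (-114 + I*sqrt(7430)/15)**2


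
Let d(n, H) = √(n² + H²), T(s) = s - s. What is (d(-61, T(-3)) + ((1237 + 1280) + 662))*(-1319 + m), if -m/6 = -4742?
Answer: 87910920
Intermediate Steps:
m = 28452 (m = -6*(-4742) = 28452)
T(s) = 0
d(n, H) = √(H² + n²)
(d(-61, T(-3)) + ((1237 + 1280) + 662))*(-1319 + m) = (√(0² + (-61)²) + ((1237 + 1280) + 662))*(-1319 + 28452) = (√(0 + 3721) + (2517 + 662))*27133 = (√3721 + 3179)*27133 = (61 + 3179)*27133 = 3240*27133 = 87910920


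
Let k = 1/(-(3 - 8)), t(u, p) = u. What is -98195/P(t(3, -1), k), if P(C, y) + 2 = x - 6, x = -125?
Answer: 98195/133 ≈ 738.31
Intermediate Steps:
k = ⅕ (k = 1/(-1*(-5)) = 1/5 = ⅕ ≈ 0.20000)
P(C, y) = -133 (P(C, y) = -2 + (-125 - 6) = -2 - 131 = -133)
-98195/P(t(3, -1), k) = -98195/(-133) = -98195*(-1/133) = 98195/133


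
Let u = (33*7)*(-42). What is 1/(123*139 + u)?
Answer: 1/7395 ≈ 0.00013523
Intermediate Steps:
u = -9702 (u = 231*(-42) = -9702)
1/(123*139 + u) = 1/(123*139 - 9702) = 1/(17097 - 9702) = 1/7395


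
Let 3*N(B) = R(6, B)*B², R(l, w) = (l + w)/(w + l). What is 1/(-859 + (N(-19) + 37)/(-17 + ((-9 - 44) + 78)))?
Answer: -3/2518 ≈ -0.0011914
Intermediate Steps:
R(l, w) = 1 (R(l, w) = (l + w)/(l + w) = 1)
N(B) = B²/3 (N(B) = (1*B²)/3 = B²/3)
1/(-859 + (N(-19) + 37)/(-17 + ((-9 - 44) + 78))) = 1/(-859 + ((⅓)*(-19)² + 37)/(-17 + ((-9 - 44) + 78))) = 1/(-859 + ((⅓)*361 + 37)/(-17 + (-53 + 78))) = 1/(-859 + (361/3 + 37)/(-17 + 25)) = 1/(-859 + (472/3)/8) = 1/(-859 + (472/3)*(⅛)) = 1/(-859 + 59/3) = 1/(-2518/3) = -3/2518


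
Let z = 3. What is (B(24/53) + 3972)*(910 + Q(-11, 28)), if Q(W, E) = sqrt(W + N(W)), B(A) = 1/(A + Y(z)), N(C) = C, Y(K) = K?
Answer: 661505390/183 + 726929*I*sqrt(22)/183 ≈ 3.6148e+6 + 18632.0*I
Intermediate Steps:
B(A) = 1/(3 + A) (B(A) = 1/(A + 3) = 1/(3 + A))
Q(W, E) = sqrt(2)*sqrt(W) (Q(W, E) = sqrt(W + W) = sqrt(2*W) = sqrt(2)*sqrt(W))
(B(24/53) + 3972)*(910 + Q(-11, 28)) = (1/(3 + 24/53) + 3972)*(910 + sqrt(2)*sqrt(-11)) = (1/(3 + 24*(1/53)) + 3972)*(910 + sqrt(2)*(I*sqrt(11))) = (1/(3 + 24/53) + 3972)*(910 + I*sqrt(22)) = (1/(183/53) + 3972)*(910 + I*sqrt(22)) = (53/183 + 3972)*(910 + I*sqrt(22)) = 726929*(910 + I*sqrt(22))/183 = 661505390/183 + 726929*I*sqrt(22)/183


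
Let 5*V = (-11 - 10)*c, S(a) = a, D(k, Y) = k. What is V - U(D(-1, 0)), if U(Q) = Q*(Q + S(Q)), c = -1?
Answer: 11/5 ≈ 2.2000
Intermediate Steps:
V = 21/5 (V = ((-11 - 10)*(-1))/5 = (-21*(-1))/5 = (1/5)*21 = 21/5 ≈ 4.2000)
U(Q) = 2*Q**2 (U(Q) = Q*(Q + Q) = Q*(2*Q) = 2*Q**2)
V - U(D(-1, 0)) = 21/5 - 2*(-1)**2 = 21/5 - 2 = 11/5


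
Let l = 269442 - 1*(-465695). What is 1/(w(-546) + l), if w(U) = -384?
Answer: 1/734753 ≈ 1.3610e-6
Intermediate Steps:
l = 735137 (l = 269442 + 465695 = 735137)
1/(w(-546) + l) = 1/(-384 + 735137) = 1/734753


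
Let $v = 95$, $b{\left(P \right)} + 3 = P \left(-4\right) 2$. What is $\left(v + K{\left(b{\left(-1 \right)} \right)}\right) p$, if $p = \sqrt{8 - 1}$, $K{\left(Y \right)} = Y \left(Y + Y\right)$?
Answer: $145 \sqrt{7} \approx 383.63$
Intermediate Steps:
$b{\left(P \right)} = -3 - 8 P$ ($b{\left(P \right)} = -3 + P \left(-4\right) 2 = -3 + - 4 P 2 = -3 - 8 P$)
$K{\left(Y \right)} = 2 Y^{2}$ ($K{\left(Y \right)} = Y 2 Y = 2 Y^{2}$)
$p = \sqrt{7} \approx 2.6458$
$\left(v + K{\left(b{\left(-1 \right)} \right)}\right) p = \left(95 + 2 \left(-3 - -8\right)^{2}\right) \sqrt{7} = \left(95 + 2 \left(-3 + 8\right)^{2}\right) \sqrt{7} = \left(95 + 2 \cdot 5^{2}\right) \sqrt{7} = \left(95 + 2 \cdot 25\right) \sqrt{7} = \left(95 + 50\right) \sqrt{7} = 145 \sqrt{7}$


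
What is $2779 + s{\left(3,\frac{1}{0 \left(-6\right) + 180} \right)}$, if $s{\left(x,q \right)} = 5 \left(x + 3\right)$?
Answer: $2809$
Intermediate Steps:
$s{\left(x,q \right)} = 15 + 5 x$ ($s{\left(x,q \right)} = 5 \left(3 + x\right) = 15 + 5 x$)
$2779 + s{\left(3,\frac{1}{0 \left(-6\right) + 180} \right)} = 2779 + \left(15 + 5 \cdot 3\right) = 2779 + \left(15 + 15\right) = 2779 + 30 = 2809$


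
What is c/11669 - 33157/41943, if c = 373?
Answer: -371264294/489432867 ≈ -0.75856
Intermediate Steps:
c/11669 - 33157/41943 = 373/11669 - 33157/41943 = -371264294/489432867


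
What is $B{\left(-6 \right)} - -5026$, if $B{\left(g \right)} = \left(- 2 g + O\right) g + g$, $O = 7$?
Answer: $4906$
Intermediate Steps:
$B{\left(g \right)} = g + g \left(7 - 2 g\right)$ ($B{\left(g \right)} = \left(- 2 g + 7\right) g + g = \left(7 - 2 g\right) g + g = g \left(7 - 2 g\right) + g = g + g \left(7 - 2 g\right)$)
$B{\left(-6 \right)} - -5026 = 2 \left(-6\right) \left(4 - -6\right) - -5026 = 2 \left(-6\right) \left(4 + 6\right) + 5026 = 2 \left(-6\right) 10 + 5026 = -120 + 5026 = 4906$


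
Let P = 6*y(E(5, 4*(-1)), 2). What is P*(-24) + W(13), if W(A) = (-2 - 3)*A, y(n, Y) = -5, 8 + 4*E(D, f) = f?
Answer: 655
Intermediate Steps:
E(D, f) = -2 + f/4
W(A) = -5*A
P = -30 (P = 6*(-5) = -30)
P*(-24) + W(13) = -30*(-24) - 5*13 = 720 - 65 = 655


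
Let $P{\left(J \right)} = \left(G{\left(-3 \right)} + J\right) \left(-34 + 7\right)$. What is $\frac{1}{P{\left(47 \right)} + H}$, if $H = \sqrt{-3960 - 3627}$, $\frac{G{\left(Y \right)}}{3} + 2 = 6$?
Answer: $- \frac{59}{94268} - \frac{i \sqrt{843}}{848412} \approx -0.00062587 - 3.4222 \cdot 10^{-5} i$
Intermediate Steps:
$G{\left(Y \right)} = 12$ ($G{\left(Y \right)} = -6 + 3 \cdot 6 = -6 + 18 = 12$)
$H = 3 i \sqrt{843}$ ($H = \sqrt{-7587} = 3 i \sqrt{843} \approx 87.103 i$)
$P{\left(J \right)} = -324 - 27 J$ ($P{\left(J \right)} = \left(12 + J\right) \left(-34 + 7\right) = \left(12 + J\right) \left(-27\right) = -324 - 27 J$)
$\frac{1}{P{\left(47 \right)} + H} = \frac{1}{\left(-324 - 1269\right) + 3 i \sqrt{843}} = \frac{1}{-1593 + 3 i \sqrt{843}}$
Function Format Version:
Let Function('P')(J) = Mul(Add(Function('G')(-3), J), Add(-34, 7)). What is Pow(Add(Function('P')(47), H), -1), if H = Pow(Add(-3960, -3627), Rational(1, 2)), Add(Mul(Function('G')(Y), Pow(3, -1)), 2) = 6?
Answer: Add(Rational(-59, 94268), Mul(Rational(-1, 848412), I, Pow(843, Rational(1, 2)))) ≈ Add(-0.00062587, Mul(-3.4222e-5, I))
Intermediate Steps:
Function('G')(Y) = 12 (Function('G')(Y) = Add(-6, Mul(3, 6)) = Add(-6, 18) = 12)
H = Mul(3, I, Pow(843, Rational(1, 2))) (H = Pow(-7587, Rational(1, 2)) = Mul(3, I, Pow(843, Rational(1, 2))) ≈ Mul(87.103, I))
Function('P')(J) = Add(-324, Mul(-27, J)) (Function('P')(J) = Mul(Add(12, J), Add(-34, 7)) = Mul(Add(12, J), -27) = Add(-324, Mul(-27, J)))
Pow(Add(Function('P')(47), H), -1) = Pow(Add(Add(-324, Mul(-27, 47)), Mul(3, I, Pow(843, Rational(1, 2)))), -1) = Pow(Add(Add(-324, -1269), Mul(3, I, Pow(843, Rational(1, 2)))), -1) = Pow(Add(-1593, Mul(3, I, Pow(843, Rational(1, 2)))), -1)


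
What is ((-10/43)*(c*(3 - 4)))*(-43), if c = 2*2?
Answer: -40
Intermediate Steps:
c = 4
((-10/43)*(c*(3 - 4)))*(-43) = ((-10/43)*(4*(3 - 4)))*(-43) = ((-10*1/43)*(4*(-1)))*(-43) = -10/43*(-4)*(-43) = (40/43)*(-43) = -40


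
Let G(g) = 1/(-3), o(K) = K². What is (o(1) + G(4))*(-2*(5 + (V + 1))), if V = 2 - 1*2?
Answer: -8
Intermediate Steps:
V = 0 (V = 2 - 2 = 0)
G(g) = -⅓
(o(1) + G(4))*(-2*(5 + (V + 1))) = (1² - ⅓)*(-2*(5 + (0 + 1))) = (1 - ⅓)*(-2*(5 + 1)) = 2*(-2*6)/3 = (⅔)*(-12) = -8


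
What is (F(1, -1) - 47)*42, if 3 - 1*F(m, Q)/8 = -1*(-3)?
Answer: -1974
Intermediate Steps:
F(m, Q) = 0 (F(m, Q) = 24 - (-8)*(-3) = 24 - 8*3 = 24 - 24 = 0)
(F(1, -1) - 47)*42 = (0 - 47)*42 = -47*42 = -1974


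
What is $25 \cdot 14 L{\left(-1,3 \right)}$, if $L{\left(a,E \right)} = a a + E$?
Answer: $1400$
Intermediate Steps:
$L{\left(a,E \right)} = E + a^{2}$ ($L{\left(a,E \right)} = a^{2} + E = E + a^{2}$)
$25 \cdot 14 L{\left(-1,3 \right)} = 25 \cdot 14 \left(3 + \left(-1\right)^{2}\right) = 350 \left(3 + 1\right) = 350 \cdot 4 = 1400$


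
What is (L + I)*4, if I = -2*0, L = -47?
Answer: -188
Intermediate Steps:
I = 0
(L + I)*4 = (-47 + 0)*4 = -47*4 = -188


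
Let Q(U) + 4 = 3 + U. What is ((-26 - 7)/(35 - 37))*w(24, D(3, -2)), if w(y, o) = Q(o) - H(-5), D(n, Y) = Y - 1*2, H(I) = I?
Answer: 0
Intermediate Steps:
Q(U) = -1 + U (Q(U) = -4 + (3 + U) = -1 + U)
D(n, Y) = -2 + Y (D(n, Y) = Y - 2 = -2 + Y)
w(y, o) = 4 + o (w(y, o) = (-1 + o) - 1*(-5) = (-1 + o) + 5 = 4 + o)
((-26 - 7)/(35 - 37))*w(24, D(3, -2)) = ((-26 - 7)/(35 - 37))*(4 + (-2 - 2)) = (-33/(-2))*(4 - 4) = -33*(-1/2)*0 = (33/2)*0 = 0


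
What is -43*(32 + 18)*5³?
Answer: -268750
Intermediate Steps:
-43*(32 + 18)*5³ = -43*50*125 = -2150*125 = -268750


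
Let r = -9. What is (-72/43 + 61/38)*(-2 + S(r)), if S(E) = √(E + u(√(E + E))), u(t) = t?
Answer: 113/817 - 113*√(-9 + 3*I*√2)/1634 ≈ 0.090652 - 0.21287*I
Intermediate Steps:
S(E) = √(E + √2*√E) (S(E) = √(E + √(E + E)) = √(E + √(2*E)) = √(E + √2*√E))
(-72/43 + 61/38)*(-2 + S(r)) = (-72/43 + 61/38)*(-2 + √(-9 + √2*√(-9))) = (-72*1/43 + 61*(1/38))*(-2 + √(-9 + √2*(3*I))) = (-72/43 + 61/38)*(-2 + √(-9 + 3*I*√2)) = -113*(-2 + √(-9 + 3*I*√2))/1634 = 113/817 - 113*√(-9 + 3*I*√2)/1634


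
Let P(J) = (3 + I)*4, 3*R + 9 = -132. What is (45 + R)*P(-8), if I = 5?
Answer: -64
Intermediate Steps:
R = -47 (R = -3 + (⅓)*(-132) = -3 - 44 = -47)
P(J) = 32 (P(J) = (3 + 5)*4 = 8*4 = 32)
(45 + R)*P(-8) = (45 - 47)*32 = -2*32 = -64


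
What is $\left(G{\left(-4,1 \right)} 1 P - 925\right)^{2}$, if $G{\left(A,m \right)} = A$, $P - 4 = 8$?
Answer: $946729$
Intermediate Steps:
$P = 12$ ($P = 4 + 8 = 12$)
$\left(G{\left(-4,1 \right)} 1 P - 925\right)^{2} = \left(\left(-4\right) 1 \cdot 12 - 925\right)^{2} = \left(\left(-4\right) 12 - 925\right)^{2} = \left(-48 - 925\right)^{2} = \left(-973\right)^{2} = 946729$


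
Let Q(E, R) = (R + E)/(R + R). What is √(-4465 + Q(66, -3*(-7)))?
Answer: I*√874734/14 ≈ 66.805*I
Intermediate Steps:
Q(E, R) = (E + R)/(2*R) (Q(E, R) = (E + R)/((2*R)) = (E + R)*(1/(2*R)) = (E + R)/(2*R))
√(-4465 + Q(66, -3*(-7))) = √(-4465 + (66 - 3*(-7))/(2*((-3*(-7))))) = √(-4465 + (½)*(66 + 21)/21) = √(-4465 + (½)*(1/21)*87) = √(-4465 + 29/14) = √(-62481/14) = I*√874734/14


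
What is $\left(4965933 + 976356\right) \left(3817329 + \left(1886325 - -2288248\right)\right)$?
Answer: $47490191343678$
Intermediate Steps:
$\left(4965933 + 976356\right) \left(3817329 + \left(1886325 - -2288248\right)\right) = 5942289 \left(3817329 + \left(1886325 + 2288248\right)\right) = 5942289 \left(3817329 + 4174573\right) = 5942289 \cdot 7991902 = 47490191343678$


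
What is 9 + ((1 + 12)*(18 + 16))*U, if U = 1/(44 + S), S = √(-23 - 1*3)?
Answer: 18553/981 - 221*I*√26/981 ≈ 18.912 - 1.1487*I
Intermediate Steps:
S = I*√26 (S = √(-23 - 3) = √(-26) = I*√26 ≈ 5.099*I)
U = 1/(44 + I*√26) ≈ 0.022426 - 0.0025989*I
9 + ((1 + 12)*(18 + 16))*U = 9 + ((1 + 12)*(18 + 16))*(22/981 - I*√26/1962) = 9 + (13*34)*(22/981 - I*√26/1962) = 9 + 442*(22/981 - I*√26/1962) = 9 + (9724/981 - 221*I*√26/981) = 18553/981 - 221*I*√26/981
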